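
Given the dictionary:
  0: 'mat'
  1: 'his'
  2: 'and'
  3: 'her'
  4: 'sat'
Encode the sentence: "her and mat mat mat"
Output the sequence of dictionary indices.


Look up each word in the dictionary:
  'her' -> 3
  'and' -> 2
  'mat' -> 0
  'mat' -> 0
  'mat' -> 0

Encoded: [3, 2, 0, 0, 0]


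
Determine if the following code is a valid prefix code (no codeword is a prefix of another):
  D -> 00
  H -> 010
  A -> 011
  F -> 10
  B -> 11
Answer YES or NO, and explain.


Checking each pair (does one codeword prefix another?):
  D='00' vs H='010': no prefix
  D='00' vs A='011': no prefix
  D='00' vs F='10': no prefix
  D='00' vs B='11': no prefix
  H='010' vs D='00': no prefix
  H='010' vs A='011': no prefix
  H='010' vs F='10': no prefix
  H='010' vs B='11': no prefix
  A='011' vs D='00': no prefix
  A='011' vs H='010': no prefix
  A='011' vs F='10': no prefix
  A='011' vs B='11': no prefix
  F='10' vs D='00': no prefix
  F='10' vs H='010': no prefix
  F='10' vs A='011': no prefix
  F='10' vs B='11': no prefix
  B='11' vs D='00': no prefix
  B='11' vs H='010': no prefix
  B='11' vs A='011': no prefix
  B='11' vs F='10': no prefix
No violation found over all pairs.

YES -- this is a valid prefix code. No codeword is a prefix of any other codeword.


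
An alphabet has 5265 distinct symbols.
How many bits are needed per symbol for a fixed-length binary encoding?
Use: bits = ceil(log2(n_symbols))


log2(5265) = 12.3622
Bracket: 2^12 = 4096 < 5265 <= 2^13 = 8192
So ceil(log2(5265)) = 13

bits = ceil(log2(5265)) = ceil(12.3622) = 13 bits


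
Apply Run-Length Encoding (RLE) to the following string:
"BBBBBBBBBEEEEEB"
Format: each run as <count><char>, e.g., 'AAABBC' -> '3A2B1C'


Scanning runs left to right:
  i=0: run of 'B' x 9 -> '9B'
  i=9: run of 'E' x 5 -> '5E'
  i=14: run of 'B' x 1 -> '1B'

RLE = 9B5E1B


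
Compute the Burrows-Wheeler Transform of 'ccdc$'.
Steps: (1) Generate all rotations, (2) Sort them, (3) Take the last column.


Rotations (sorted):
  0: $ccdc -> last char: c
  1: c$ccd -> last char: d
  2: ccdc$ -> last char: $
  3: cdc$c -> last char: c
  4: dc$cc -> last char: c


BWT = cd$cc


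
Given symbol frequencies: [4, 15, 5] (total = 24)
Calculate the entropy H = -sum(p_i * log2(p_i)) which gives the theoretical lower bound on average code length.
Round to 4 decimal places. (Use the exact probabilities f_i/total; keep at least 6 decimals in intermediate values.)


Per-symbol terms -p_i * log2(p_i) with p_i = f_i/24:
  p = 4/24 = 0.166667: log2(p) = -2.584963, -p*log2(p) = 0.430827
  p = 15/24 = 0.625000: log2(p) = -0.678072, -p*log2(p) = 0.423795
  p = 5/24 = 0.208333: log2(p) = -2.263034, -p*log2(p) = 0.471466
H = 0.430827 + 0.423795 + 0.471466 = 1.326088

H = 1.3261 bits/symbol


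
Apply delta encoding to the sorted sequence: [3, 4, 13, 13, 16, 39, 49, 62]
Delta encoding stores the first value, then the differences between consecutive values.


First value: 3
Deltas:
  4 - 3 = 1
  13 - 4 = 9
  13 - 13 = 0
  16 - 13 = 3
  39 - 16 = 23
  49 - 39 = 10
  62 - 49 = 13


Delta encoded: [3, 1, 9, 0, 3, 23, 10, 13]


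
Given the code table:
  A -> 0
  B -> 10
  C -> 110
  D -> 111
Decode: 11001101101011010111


Decoding:
110 -> C
0 -> A
110 -> C
110 -> C
10 -> B
110 -> C
10 -> B
111 -> D


Result: CACCBCBD


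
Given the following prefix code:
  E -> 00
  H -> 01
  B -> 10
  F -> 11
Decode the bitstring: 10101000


Decoding step by step:
Bits 10 -> B
Bits 10 -> B
Bits 10 -> B
Bits 00 -> E


Decoded message: BBBE


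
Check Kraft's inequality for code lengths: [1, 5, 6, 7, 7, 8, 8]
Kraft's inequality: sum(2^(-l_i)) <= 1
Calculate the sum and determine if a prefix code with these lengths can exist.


Sum = 2^(-1) + 2^(-5) + 2^(-6) + 2^(-7) + 2^(-7) + 2^(-8) + 2^(-8)
    = 0.5 + 0.03125 + 0.015625 + 0.0078125 + 0.0078125 + 0.00390625 + 0.00390625
    = 146/256 = 0.5703125
Since 0.5703125 <= 1, Kraft's inequality IS satisfied.
A prefix code with these lengths CAN exist.

Kraft sum = 0.5703125. Satisfied.


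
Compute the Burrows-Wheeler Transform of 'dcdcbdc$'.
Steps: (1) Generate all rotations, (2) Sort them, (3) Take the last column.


Rotations (sorted):
  0: $dcdcbdc -> last char: c
  1: bdc$dcdc -> last char: c
  2: c$dcdcbd -> last char: d
  3: cbdc$dcd -> last char: d
  4: cdcbdc$d -> last char: d
  5: dc$dcdcb -> last char: b
  6: dcbdc$dc -> last char: c
  7: dcdcbdc$ -> last char: $


BWT = ccdddbc$


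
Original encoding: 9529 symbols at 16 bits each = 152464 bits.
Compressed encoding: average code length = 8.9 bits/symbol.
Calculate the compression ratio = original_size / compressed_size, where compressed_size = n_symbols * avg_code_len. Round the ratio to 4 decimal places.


original_size = n_symbols * orig_bits = 9529 * 16 = 152464 bits
compressed_size = n_symbols * avg_code_len = 9529 * 8.9 = 84808.1 bits
ratio = original_size / compressed_size = 152464 / 84808.1 = 1.7978

Compression ratio = 1.7978


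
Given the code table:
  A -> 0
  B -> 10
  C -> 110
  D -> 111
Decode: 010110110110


Decoding:
0 -> A
10 -> B
110 -> C
110 -> C
110 -> C


Result: ABCCC


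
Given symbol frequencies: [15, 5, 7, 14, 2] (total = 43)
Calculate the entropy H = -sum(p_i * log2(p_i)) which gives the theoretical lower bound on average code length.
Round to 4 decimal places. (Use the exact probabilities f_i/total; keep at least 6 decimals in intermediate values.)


Per-symbol terms -p_i * log2(p_i) with p_i = f_i/43:
  p = 15/43 = 0.348837: log2(p) = -1.519374, -p*log2(p) = 0.530014
  p = 5/43 = 0.116279: log2(p) = -3.104337, -p*log2(p) = 0.360969
  p = 7/43 = 0.162791: log2(p) = -2.618910, -p*log2(p) = 0.426334
  p = 14/43 = 0.325581: log2(p) = -1.618910, -p*log2(p) = 0.527087
  p = 2/43 = 0.046512: log2(p) = -4.426265, -p*log2(p) = 0.205873
H = 0.530014 + 0.360969 + 0.426334 + 0.527087 + 0.205873 = 2.050277

H = 2.0503 bits/symbol


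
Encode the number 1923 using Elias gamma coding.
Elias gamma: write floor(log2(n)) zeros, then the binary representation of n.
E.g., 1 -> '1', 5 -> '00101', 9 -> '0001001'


num_bits = floor(log2(1923)) + 1 = 11
leading_zeros = num_bits - 1 = 10
binary(1923) = 11110000011

Elias gamma(1923) = '0000000000' + '11110000011' = 000000000011110000011 (21 bits)


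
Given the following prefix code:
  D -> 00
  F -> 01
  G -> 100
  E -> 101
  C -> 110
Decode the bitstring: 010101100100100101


Decoding step by step:
Bits 01 -> F
Bits 01 -> F
Bits 01 -> F
Bits 100 -> G
Bits 100 -> G
Bits 100 -> G
Bits 101 -> E


Decoded message: FFFGGGE


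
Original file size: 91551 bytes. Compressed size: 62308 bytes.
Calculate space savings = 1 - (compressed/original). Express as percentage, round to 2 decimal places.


ratio = compressed/original = 62308/91551 = 0.680582
savings = 1 - ratio = 1 - 0.680582 = 0.319418
as a percentage: 0.319418 * 100 = 31.94%

Space savings = 1 - 62308/91551 = 31.94%


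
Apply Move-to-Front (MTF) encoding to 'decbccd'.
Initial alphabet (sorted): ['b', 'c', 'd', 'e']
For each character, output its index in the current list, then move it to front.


MTF encoding:
'd': index 2 in ['b', 'c', 'd', 'e'] -> ['d', 'b', 'c', 'e']
'e': index 3 in ['d', 'b', 'c', 'e'] -> ['e', 'd', 'b', 'c']
'c': index 3 in ['e', 'd', 'b', 'c'] -> ['c', 'e', 'd', 'b']
'b': index 3 in ['c', 'e', 'd', 'b'] -> ['b', 'c', 'e', 'd']
'c': index 1 in ['b', 'c', 'e', 'd'] -> ['c', 'b', 'e', 'd']
'c': index 0 in ['c', 'b', 'e', 'd'] -> ['c', 'b', 'e', 'd']
'd': index 3 in ['c', 'b', 'e', 'd'] -> ['d', 'c', 'b', 'e']


Output: [2, 3, 3, 3, 1, 0, 3]


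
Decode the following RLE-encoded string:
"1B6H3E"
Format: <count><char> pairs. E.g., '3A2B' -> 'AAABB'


Expanding each <count><char> pair:
  1B -> 'B'
  6H -> 'HHHHHH'
  3E -> 'EEE'

Decoded = BHHHHHHEEE


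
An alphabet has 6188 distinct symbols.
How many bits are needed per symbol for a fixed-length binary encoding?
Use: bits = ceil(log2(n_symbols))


log2(6188) = 12.5953
Bracket: 2^12 = 4096 < 6188 <= 2^13 = 8192
So ceil(log2(6188)) = 13

bits = ceil(log2(6188)) = ceil(12.5953) = 13 bits


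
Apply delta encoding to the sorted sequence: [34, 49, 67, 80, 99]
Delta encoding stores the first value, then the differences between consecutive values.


First value: 34
Deltas:
  49 - 34 = 15
  67 - 49 = 18
  80 - 67 = 13
  99 - 80 = 19


Delta encoded: [34, 15, 18, 13, 19]


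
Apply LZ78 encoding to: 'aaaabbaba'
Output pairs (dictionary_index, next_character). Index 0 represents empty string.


LZ78 encoding steps:
Dictionary: {0: ''}
Step 1: w='' (idx 0), next='a' -> output (0, 'a'), add 'a' as idx 1
Step 2: w='a' (idx 1), next='a' -> output (1, 'a'), add 'aa' as idx 2
Step 3: w='a' (idx 1), next='b' -> output (1, 'b'), add 'ab' as idx 3
Step 4: w='' (idx 0), next='b' -> output (0, 'b'), add 'b' as idx 4
Step 5: w='ab' (idx 3), next='a' -> output (3, 'a'), add 'aba' as idx 5


Encoded: [(0, 'a'), (1, 'a'), (1, 'b'), (0, 'b'), (3, 'a')]


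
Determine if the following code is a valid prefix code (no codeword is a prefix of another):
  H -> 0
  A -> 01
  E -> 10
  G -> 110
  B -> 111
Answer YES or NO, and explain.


Checking each pair (does one codeword prefix another?):
  H='0' vs A='01': prefix -- VIOLATION

NO -- this is NOT a valid prefix code. H (0) is a prefix of A (01).


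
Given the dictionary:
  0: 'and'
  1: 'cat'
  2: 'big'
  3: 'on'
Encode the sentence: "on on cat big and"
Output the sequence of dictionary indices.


Look up each word in the dictionary:
  'on' -> 3
  'on' -> 3
  'cat' -> 1
  'big' -> 2
  'and' -> 0

Encoded: [3, 3, 1, 2, 0]


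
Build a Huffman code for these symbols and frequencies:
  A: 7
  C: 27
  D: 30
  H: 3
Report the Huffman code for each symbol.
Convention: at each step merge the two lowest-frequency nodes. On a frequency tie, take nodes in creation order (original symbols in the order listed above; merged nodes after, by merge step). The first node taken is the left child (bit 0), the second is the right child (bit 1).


Huffman tree construction:
Step 1: Merge H(3) + A(7) = 10
Step 2: Merge (H+A)(10) + C(27) = 37
Step 3: Merge D(30) + ((H+A)+C)(37) = 67
Read each symbol's code off the tree from the root (left child = 0, right child = 1).

Codes:
  A: 101 (length 3)
  C: 11 (length 2)
  D: 0 (length 1)
  H: 100 (length 3)
Average code length: 114/67 = 1.7015 bits/symbol


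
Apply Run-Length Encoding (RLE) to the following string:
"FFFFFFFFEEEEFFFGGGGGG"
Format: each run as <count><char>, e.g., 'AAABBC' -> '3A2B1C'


Scanning runs left to right:
  i=0: run of 'F' x 8 -> '8F'
  i=8: run of 'E' x 4 -> '4E'
  i=12: run of 'F' x 3 -> '3F'
  i=15: run of 'G' x 6 -> '6G'

RLE = 8F4E3F6G


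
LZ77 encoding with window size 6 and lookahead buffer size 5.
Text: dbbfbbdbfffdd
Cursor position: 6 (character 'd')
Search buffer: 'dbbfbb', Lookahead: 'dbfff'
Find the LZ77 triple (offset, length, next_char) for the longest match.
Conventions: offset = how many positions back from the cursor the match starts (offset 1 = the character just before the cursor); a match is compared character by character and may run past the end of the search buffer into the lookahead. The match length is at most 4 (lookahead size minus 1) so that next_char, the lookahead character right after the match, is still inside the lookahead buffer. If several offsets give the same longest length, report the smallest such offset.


Try each offset into the search buffer:
  offset=1 (pos 5, char 'b'): match length 0
  offset=2 (pos 4, char 'b'): match length 0
  offset=3 (pos 3, char 'f'): match length 0
  offset=4 (pos 2, char 'b'): match length 0
  offset=5 (pos 1, char 'b'): match length 0
  offset=6 (pos 0, char 'd'): match length 2
Longest match has length 2 at offset 6.
next_char = character at position 6 + 2 = 8 -> 'f'

Best match: offset=6, length=2 (matching 'db' starting at position 0)
LZ77 triple: (6, 2, 'f')


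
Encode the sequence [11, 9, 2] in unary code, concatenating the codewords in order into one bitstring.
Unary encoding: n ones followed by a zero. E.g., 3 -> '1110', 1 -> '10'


Encode each number as n ones followed by a terminating 0:
  11 -> 111111111110 (12 bits)
  9 -> 1111111110 (10 bits)
  2 -> 110 (3 bits)
Total length = 12 + 10 + 3 = 25 bits.

Unary([11, 9, 2]) = 1111111111101111111110110 (25 bits)


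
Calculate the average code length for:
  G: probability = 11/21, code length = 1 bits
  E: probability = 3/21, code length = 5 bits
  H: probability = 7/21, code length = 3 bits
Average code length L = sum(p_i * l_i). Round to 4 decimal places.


Weighted contributions p_i * l_i:
  G: (11/21) * 1 = 11/21
  E: (3/21) * 5 = 15/21
  H: (7/21) * 3 = 21/21
Sum = (11 + 15 + 21)/21 = 47/21

L = 47/21 = 2.2381 bits/symbol


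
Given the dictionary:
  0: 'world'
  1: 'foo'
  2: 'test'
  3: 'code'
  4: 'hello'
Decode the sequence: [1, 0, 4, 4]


Look up each index in the dictionary:
  1 -> 'foo'
  0 -> 'world'
  4 -> 'hello'
  4 -> 'hello'

Decoded: "foo world hello hello"


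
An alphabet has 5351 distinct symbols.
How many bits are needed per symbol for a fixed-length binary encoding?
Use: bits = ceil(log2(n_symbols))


log2(5351) = 12.3856
Bracket: 2^12 = 4096 < 5351 <= 2^13 = 8192
So ceil(log2(5351)) = 13

bits = ceil(log2(5351)) = ceil(12.3856) = 13 bits


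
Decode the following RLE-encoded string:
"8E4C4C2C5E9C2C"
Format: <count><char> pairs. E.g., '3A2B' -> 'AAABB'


Expanding each <count><char> pair:
  8E -> 'EEEEEEEE'
  4C -> 'CCCC'
  4C -> 'CCCC'
  2C -> 'CC'
  5E -> 'EEEEE'
  9C -> 'CCCCCCCCC'
  2C -> 'CC'

Decoded = EEEEEEEECCCCCCCCCCEEEEECCCCCCCCCCC


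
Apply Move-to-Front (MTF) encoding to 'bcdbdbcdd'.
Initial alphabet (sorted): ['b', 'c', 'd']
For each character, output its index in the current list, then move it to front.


MTF encoding:
'b': index 0 in ['b', 'c', 'd'] -> ['b', 'c', 'd']
'c': index 1 in ['b', 'c', 'd'] -> ['c', 'b', 'd']
'd': index 2 in ['c', 'b', 'd'] -> ['d', 'c', 'b']
'b': index 2 in ['d', 'c', 'b'] -> ['b', 'd', 'c']
'd': index 1 in ['b', 'd', 'c'] -> ['d', 'b', 'c']
'b': index 1 in ['d', 'b', 'c'] -> ['b', 'd', 'c']
'c': index 2 in ['b', 'd', 'c'] -> ['c', 'b', 'd']
'd': index 2 in ['c', 'b', 'd'] -> ['d', 'c', 'b']
'd': index 0 in ['d', 'c', 'b'] -> ['d', 'c', 'b']


Output: [0, 1, 2, 2, 1, 1, 2, 2, 0]


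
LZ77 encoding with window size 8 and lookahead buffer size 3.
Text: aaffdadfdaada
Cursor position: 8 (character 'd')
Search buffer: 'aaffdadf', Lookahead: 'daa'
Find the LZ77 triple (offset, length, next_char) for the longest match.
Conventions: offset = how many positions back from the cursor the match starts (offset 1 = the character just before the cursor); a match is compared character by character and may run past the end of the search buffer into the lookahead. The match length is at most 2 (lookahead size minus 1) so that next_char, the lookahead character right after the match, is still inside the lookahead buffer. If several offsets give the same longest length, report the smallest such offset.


Try each offset into the search buffer:
  offset=1 (pos 7, char 'f'): match length 0
  offset=2 (pos 6, char 'd'): match length 1
  offset=3 (pos 5, char 'a'): match length 0
  offset=4 (pos 4, char 'd'): match length 2
  offset=5 (pos 3, char 'f'): match length 0
  offset=6 (pos 2, char 'f'): match length 0
  offset=7 (pos 1, char 'a'): match length 0
  offset=8 (pos 0, char 'a'): match length 0
Longest match has length 2 at offset 4.
next_char = character at position 8 + 2 = 10 -> 'a'

Best match: offset=4, length=2 (matching 'da' starting at position 4)
LZ77 triple: (4, 2, 'a')


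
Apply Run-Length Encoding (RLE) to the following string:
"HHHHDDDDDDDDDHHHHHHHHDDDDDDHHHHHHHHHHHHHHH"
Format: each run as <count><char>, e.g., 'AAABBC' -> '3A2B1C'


Scanning runs left to right:
  i=0: run of 'H' x 4 -> '4H'
  i=4: run of 'D' x 9 -> '9D'
  i=13: run of 'H' x 8 -> '8H'
  i=21: run of 'D' x 6 -> '6D'
  i=27: run of 'H' x 15 -> '15H'

RLE = 4H9D8H6D15H


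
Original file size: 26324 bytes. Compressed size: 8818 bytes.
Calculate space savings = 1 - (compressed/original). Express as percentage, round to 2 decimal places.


ratio = compressed/original = 8818/26324 = 0.334979
savings = 1 - ratio = 1 - 0.334979 = 0.665021
as a percentage: 0.665021 * 100 = 66.5%

Space savings = 1 - 8818/26324 = 66.5%


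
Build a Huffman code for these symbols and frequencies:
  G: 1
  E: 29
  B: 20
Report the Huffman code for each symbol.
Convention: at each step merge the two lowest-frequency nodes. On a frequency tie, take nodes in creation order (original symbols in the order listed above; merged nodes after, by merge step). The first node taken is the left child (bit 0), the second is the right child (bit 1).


Huffman tree construction:
Step 1: Merge G(1) + B(20) = 21
Step 2: Merge (G+B)(21) + E(29) = 50
Read each symbol's code off the tree from the root (left child = 0, right child = 1).

Codes:
  G: 00 (length 2)
  E: 1 (length 1)
  B: 01 (length 2)
Average code length: 71/50 = 1.4200 bits/symbol


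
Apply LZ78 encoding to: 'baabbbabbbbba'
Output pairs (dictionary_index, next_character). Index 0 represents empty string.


LZ78 encoding steps:
Dictionary: {0: ''}
Step 1: w='' (idx 0), next='b' -> output (0, 'b'), add 'b' as idx 1
Step 2: w='' (idx 0), next='a' -> output (0, 'a'), add 'a' as idx 2
Step 3: w='a' (idx 2), next='b' -> output (2, 'b'), add 'ab' as idx 3
Step 4: w='b' (idx 1), next='b' -> output (1, 'b'), add 'bb' as idx 4
Step 5: w='ab' (idx 3), next='b' -> output (3, 'b'), add 'abb' as idx 5
Step 6: w='bb' (idx 4), next='b' -> output (4, 'b'), add 'bbb' as idx 6
Step 7: w='a' (idx 2), end of input -> output (2, '')


Encoded: [(0, 'b'), (0, 'a'), (2, 'b'), (1, 'b'), (3, 'b'), (4, 'b'), (2, '')]


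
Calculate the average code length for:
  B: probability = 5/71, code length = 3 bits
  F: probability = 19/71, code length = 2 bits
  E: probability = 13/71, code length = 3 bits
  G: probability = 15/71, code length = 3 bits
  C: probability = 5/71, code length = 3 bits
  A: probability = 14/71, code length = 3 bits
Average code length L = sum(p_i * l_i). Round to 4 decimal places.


Weighted contributions p_i * l_i:
  B: (5/71) * 3 = 15/71
  F: (19/71) * 2 = 38/71
  E: (13/71) * 3 = 39/71
  G: (15/71) * 3 = 45/71
  C: (5/71) * 3 = 15/71
  A: (14/71) * 3 = 42/71
Sum = (15 + 38 + 39 + 45 + 15 + 42)/71 = 194/71

L = 194/71 = 2.7324 bits/symbol


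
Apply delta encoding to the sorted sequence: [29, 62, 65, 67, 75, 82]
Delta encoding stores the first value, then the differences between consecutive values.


First value: 29
Deltas:
  62 - 29 = 33
  65 - 62 = 3
  67 - 65 = 2
  75 - 67 = 8
  82 - 75 = 7


Delta encoded: [29, 33, 3, 2, 8, 7]


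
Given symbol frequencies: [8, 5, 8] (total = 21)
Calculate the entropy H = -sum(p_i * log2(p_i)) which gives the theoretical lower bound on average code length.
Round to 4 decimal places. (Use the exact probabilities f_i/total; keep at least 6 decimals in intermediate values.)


Per-symbol terms -p_i * log2(p_i) with p_i = f_i/21:
  p = 8/21 = 0.380952: log2(p) = -1.392317, -p*log2(p) = 0.530407
  p = 5/21 = 0.238095: log2(p) = -2.070389, -p*log2(p) = 0.492950
  p = 8/21 = 0.380952: log2(p) = -1.392317, -p*log2(p) = 0.530407
H = 0.530407 + 0.492950 + 0.530407 = 1.553764

H = 1.5538 bits/symbol


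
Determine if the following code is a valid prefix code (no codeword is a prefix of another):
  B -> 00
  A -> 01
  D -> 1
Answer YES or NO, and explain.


Checking each pair (does one codeword prefix another?):
  B='00' vs A='01': no prefix
  B='00' vs D='1': no prefix
  A='01' vs B='00': no prefix
  A='01' vs D='1': no prefix
  D='1' vs B='00': no prefix
  D='1' vs A='01': no prefix
No violation found over all pairs.

YES -- this is a valid prefix code. No codeword is a prefix of any other codeword.


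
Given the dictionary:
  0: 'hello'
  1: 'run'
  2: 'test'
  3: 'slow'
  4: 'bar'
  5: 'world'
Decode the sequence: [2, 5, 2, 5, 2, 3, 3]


Look up each index in the dictionary:
  2 -> 'test'
  5 -> 'world'
  2 -> 'test'
  5 -> 'world'
  2 -> 'test'
  3 -> 'slow'
  3 -> 'slow'

Decoded: "test world test world test slow slow"


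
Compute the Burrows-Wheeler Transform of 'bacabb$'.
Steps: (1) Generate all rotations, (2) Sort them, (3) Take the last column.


Rotations (sorted):
  0: $bacabb -> last char: b
  1: abb$bac -> last char: c
  2: acabb$b -> last char: b
  3: b$bacab -> last char: b
  4: bacabb$ -> last char: $
  5: bb$baca -> last char: a
  6: cabb$ba -> last char: a


BWT = bcbb$aa


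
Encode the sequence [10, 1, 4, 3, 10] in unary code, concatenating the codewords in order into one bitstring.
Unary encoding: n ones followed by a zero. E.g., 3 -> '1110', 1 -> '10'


Encode each number as n ones followed by a terminating 0:
  10 -> 11111111110 (11 bits)
  1 -> 10 (2 bits)
  4 -> 11110 (5 bits)
  3 -> 1110 (4 bits)
  10 -> 11111111110 (11 bits)
Total length = 11 + 2 + 5 + 4 + 11 = 33 bits.

Unary([10, 1, 4, 3, 10]) = 111111111101011110111011111111110 (33 bits)


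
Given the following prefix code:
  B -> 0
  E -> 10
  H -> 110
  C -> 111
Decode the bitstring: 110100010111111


Decoding step by step:
Bits 110 -> H
Bits 10 -> E
Bits 0 -> B
Bits 0 -> B
Bits 10 -> E
Bits 111 -> C
Bits 111 -> C


Decoded message: HEBBECC


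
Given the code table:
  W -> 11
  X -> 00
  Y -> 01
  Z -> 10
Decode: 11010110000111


Decoding:
11 -> W
01 -> Y
01 -> Y
10 -> Z
00 -> X
01 -> Y
11 -> W


Result: WYYZXYW


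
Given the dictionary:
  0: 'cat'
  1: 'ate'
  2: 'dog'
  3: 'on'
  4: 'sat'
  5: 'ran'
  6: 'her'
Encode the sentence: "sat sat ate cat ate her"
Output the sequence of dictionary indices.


Look up each word in the dictionary:
  'sat' -> 4
  'sat' -> 4
  'ate' -> 1
  'cat' -> 0
  'ate' -> 1
  'her' -> 6

Encoded: [4, 4, 1, 0, 1, 6]


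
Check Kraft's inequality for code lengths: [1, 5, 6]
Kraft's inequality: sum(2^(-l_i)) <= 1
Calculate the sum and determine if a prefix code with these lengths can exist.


Sum = 2^(-1) + 2^(-5) + 2^(-6)
    = 0.5 + 0.03125 + 0.015625
    = 35/64 = 0.546875
Since 0.546875 <= 1, Kraft's inequality IS satisfied.
A prefix code with these lengths CAN exist.

Kraft sum = 0.546875. Satisfied.


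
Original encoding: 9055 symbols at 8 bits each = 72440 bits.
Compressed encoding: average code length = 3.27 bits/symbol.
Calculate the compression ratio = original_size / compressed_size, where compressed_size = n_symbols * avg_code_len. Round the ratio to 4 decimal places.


original_size = n_symbols * orig_bits = 9055 * 8 = 72440 bits
compressed_size = n_symbols * avg_code_len = 9055 * 3.27 = 29609.85 bits
ratio = original_size / compressed_size = 72440 / 29609.85 = 2.4465

Compression ratio = 2.4465


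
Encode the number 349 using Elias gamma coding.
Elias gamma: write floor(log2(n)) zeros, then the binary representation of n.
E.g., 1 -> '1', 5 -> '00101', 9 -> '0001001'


num_bits = floor(log2(349)) + 1 = 9
leading_zeros = num_bits - 1 = 8
binary(349) = 101011101

Elias gamma(349) = '00000000' + '101011101' = 00000000101011101 (17 bits)


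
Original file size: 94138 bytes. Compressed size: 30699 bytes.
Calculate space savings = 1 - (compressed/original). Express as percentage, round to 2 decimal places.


ratio = compressed/original = 30699/94138 = 0.326106
savings = 1 - ratio = 1 - 0.326106 = 0.673894
as a percentage: 0.673894 * 100 = 67.39%

Space savings = 1 - 30699/94138 = 67.39%


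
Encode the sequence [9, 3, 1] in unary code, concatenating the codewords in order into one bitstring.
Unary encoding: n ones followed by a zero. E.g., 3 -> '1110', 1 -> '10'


Encode each number as n ones followed by a terminating 0:
  9 -> 1111111110 (10 bits)
  3 -> 1110 (4 bits)
  1 -> 10 (2 bits)
Total length = 10 + 4 + 2 = 16 bits.

Unary([9, 3, 1]) = 1111111110111010 (16 bits)


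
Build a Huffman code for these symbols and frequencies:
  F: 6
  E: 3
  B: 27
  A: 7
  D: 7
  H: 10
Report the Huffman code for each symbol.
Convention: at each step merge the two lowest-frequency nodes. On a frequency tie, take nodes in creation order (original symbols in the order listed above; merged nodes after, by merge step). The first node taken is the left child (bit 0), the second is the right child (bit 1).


Huffman tree construction:
Step 1: Merge E(3) + F(6) = 9
Step 2: Merge A(7) + D(7) = 14
Step 3: Merge (E+F)(9) + H(10) = 19
Step 4: Merge (A+D)(14) + ((E+F)+H)(19) = 33
Step 5: Merge B(27) + ((A+D)+((E+F)+H))(33) = 60
Read each symbol's code off the tree from the root (left child = 0, right child = 1).

Codes:
  F: 1101 (length 4)
  E: 1100 (length 4)
  B: 0 (length 1)
  A: 100 (length 3)
  D: 101 (length 3)
  H: 111 (length 3)
Average code length: 135/60 = 2.2500 bits/symbol


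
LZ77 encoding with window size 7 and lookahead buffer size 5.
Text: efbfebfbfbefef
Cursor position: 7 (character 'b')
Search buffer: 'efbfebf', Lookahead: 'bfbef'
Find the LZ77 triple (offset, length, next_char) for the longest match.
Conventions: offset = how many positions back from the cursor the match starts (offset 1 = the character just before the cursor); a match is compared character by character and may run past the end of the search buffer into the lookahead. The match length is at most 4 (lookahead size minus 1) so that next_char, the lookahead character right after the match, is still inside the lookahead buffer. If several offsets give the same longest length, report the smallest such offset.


Try each offset into the search buffer:
  offset=1 (pos 6, char 'f'): match length 0
  offset=2 (pos 5, char 'b'): match length 3
  offset=3 (pos 4, char 'e'): match length 0
  offset=4 (pos 3, char 'f'): match length 0
  offset=5 (pos 2, char 'b'): match length 2
  offset=6 (pos 1, char 'f'): match length 0
  offset=7 (pos 0, char 'e'): match length 0
Longest match has length 3 at offset 2.
next_char = character at position 7 + 3 = 10 -> 'e'

Best match: offset=2, length=3 (matching 'bfb' starting at position 5)
LZ77 triple: (2, 3, 'e')


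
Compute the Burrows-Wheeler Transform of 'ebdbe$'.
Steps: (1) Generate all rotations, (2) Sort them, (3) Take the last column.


Rotations (sorted):
  0: $ebdbe -> last char: e
  1: bdbe$e -> last char: e
  2: be$ebd -> last char: d
  3: dbe$eb -> last char: b
  4: e$ebdb -> last char: b
  5: ebdbe$ -> last char: $


BWT = eedbb$


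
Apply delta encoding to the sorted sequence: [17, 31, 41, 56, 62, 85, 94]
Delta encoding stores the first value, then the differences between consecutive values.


First value: 17
Deltas:
  31 - 17 = 14
  41 - 31 = 10
  56 - 41 = 15
  62 - 56 = 6
  85 - 62 = 23
  94 - 85 = 9


Delta encoded: [17, 14, 10, 15, 6, 23, 9]


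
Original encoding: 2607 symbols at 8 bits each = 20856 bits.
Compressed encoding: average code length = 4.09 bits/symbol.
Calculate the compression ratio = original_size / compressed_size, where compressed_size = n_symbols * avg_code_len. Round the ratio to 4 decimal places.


original_size = n_symbols * orig_bits = 2607 * 8 = 20856 bits
compressed_size = n_symbols * avg_code_len = 2607 * 4.09 = 10662.63 bits
ratio = original_size / compressed_size = 20856 / 10662.63 = 1.956

Compression ratio = 1.956


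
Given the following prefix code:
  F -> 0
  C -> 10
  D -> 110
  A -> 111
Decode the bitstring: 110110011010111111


Decoding step by step:
Bits 110 -> D
Bits 110 -> D
Bits 0 -> F
Bits 110 -> D
Bits 10 -> C
Bits 111 -> A
Bits 111 -> A


Decoded message: DDFDCAA


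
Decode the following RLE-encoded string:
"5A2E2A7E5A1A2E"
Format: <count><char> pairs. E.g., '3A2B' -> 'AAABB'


Expanding each <count><char> pair:
  5A -> 'AAAAA'
  2E -> 'EE'
  2A -> 'AA'
  7E -> 'EEEEEEE'
  5A -> 'AAAAA'
  1A -> 'A'
  2E -> 'EE'

Decoded = AAAAAEEAAEEEEEEEAAAAAAEE


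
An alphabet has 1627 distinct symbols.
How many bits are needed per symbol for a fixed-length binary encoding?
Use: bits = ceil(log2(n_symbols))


log2(1627) = 10.668
Bracket: 2^10 = 1024 < 1627 <= 2^11 = 2048
So ceil(log2(1627)) = 11

bits = ceil(log2(1627)) = ceil(10.668) = 11 bits


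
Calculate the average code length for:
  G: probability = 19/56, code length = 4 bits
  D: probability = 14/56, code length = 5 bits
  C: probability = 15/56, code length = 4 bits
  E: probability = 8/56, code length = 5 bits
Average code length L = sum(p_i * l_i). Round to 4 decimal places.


Weighted contributions p_i * l_i:
  G: (19/56) * 4 = 76/56
  D: (14/56) * 5 = 70/56
  C: (15/56) * 4 = 60/56
  E: (8/56) * 5 = 40/56
Sum = (76 + 70 + 60 + 40)/56 = 246/56

L = 246/56 = 4.3929 bits/symbol


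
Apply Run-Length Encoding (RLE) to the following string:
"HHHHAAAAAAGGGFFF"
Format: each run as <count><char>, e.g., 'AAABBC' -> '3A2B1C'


Scanning runs left to right:
  i=0: run of 'H' x 4 -> '4H'
  i=4: run of 'A' x 6 -> '6A'
  i=10: run of 'G' x 3 -> '3G'
  i=13: run of 'F' x 3 -> '3F'

RLE = 4H6A3G3F


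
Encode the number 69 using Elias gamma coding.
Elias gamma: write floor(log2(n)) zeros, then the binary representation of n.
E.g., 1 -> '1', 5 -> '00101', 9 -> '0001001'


num_bits = floor(log2(69)) + 1 = 7
leading_zeros = num_bits - 1 = 6
binary(69) = 1000101

Elias gamma(69) = '000000' + '1000101' = 0000001000101 (13 bits)


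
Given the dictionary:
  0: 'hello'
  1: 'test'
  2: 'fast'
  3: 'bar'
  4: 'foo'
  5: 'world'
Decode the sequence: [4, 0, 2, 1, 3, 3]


Look up each index in the dictionary:
  4 -> 'foo'
  0 -> 'hello'
  2 -> 'fast'
  1 -> 'test'
  3 -> 'bar'
  3 -> 'bar'

Decoded: "foo hello fast test bar bar"


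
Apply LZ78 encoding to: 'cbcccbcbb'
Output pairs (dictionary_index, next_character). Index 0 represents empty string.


LZ78 encoding steps:
Dictionary: {0: ''}
Step 1: w='' (idx 0), next='c' -> output (0, 'c'), add 'c' as idx 1
Step 2: w='' (idx 0), next='b' -> output (0, 'b'), add 'b' as idx 2
Step 3: w='c' (idx 1), next='c' -> output (1, 'c'), add 'cc' as idx 3
Step 4: w='c' (idx 1), next='b' -> output (1, 'b'), add 'cb' as idx 4
Step 5: w='cb' (idx 4), next='b' -> output (4, 'b'), add 'cbb' as idx 5


Encoded: [(0, 'c'), (0, 'b'), (1, 'c'), (1, 'b'), (4, 'b')]


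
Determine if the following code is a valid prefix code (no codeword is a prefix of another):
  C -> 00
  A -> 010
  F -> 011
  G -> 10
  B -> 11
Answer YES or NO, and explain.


Checking each pair (does one codeword prefix another?):
  C='00' vs A='010': no prefix
  C='00' vs F='011': no prefix
  C='00' vs G='10': no prefix
  C='00' vs B='11': no prefix
  A='010' vs C='00': no prefix
  A='010' vs F='011': no prefix
  A='010' vs G='10': no prefix
  A='010' vs B='11': no prefix
  F='011' vs C='00': no prefix
  F='011' vs A='010': no prefix
  F='011' vs G='10': no prefix
  F='011' vs B='11': no prefix
  G='10' vs C='00': no prefix
  G='10' vs A='010': no prefix
  G='10' vs F='011': no prefix
  G='10' vs B='11': no prefix
  B='11' vs C='00': no prefix
  B='11' vs A='010': no prefix
  B='11' vs F='011': no prefix
  B='11' vs G='10': no prefix
No violation found over all pairs.

YES -- this is a valid prefix code. No codeword is a prefix of any other codeword.


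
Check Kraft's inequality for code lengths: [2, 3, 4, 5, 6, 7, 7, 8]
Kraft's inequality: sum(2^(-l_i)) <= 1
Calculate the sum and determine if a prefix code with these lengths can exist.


Sum = 2^(-2) + 2^(-3) + 2^(-4) + 2^(-5) + 2^(-6) + 2^(-7) + 2^(-7) + 2^(-8)
    = 0.25 + 0.125 + 0.0625 + 0.03125 + 0.015625 + 0.0078125 + 0.0078125 + 0.00390625
    = 129/256 = 0.50390625
Since 0.50390625 <= 1, Kraft's inequality IS satisfied.
A prefix code with these lengths CAN exist.

Kraft sum = 0.50390625. Satisfied.


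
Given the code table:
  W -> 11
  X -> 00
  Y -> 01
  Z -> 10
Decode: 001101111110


Decoding:
00 -> X
11 -> W
01 -> Y
11 -> W
11 -> W
10 -> Z


Result: XWYWWZ


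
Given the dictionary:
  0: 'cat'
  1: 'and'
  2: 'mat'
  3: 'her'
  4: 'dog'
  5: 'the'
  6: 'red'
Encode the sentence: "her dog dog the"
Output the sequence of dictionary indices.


Look up each word in the dictionary:
  'her' -> 3
  'dog' -> 4
  'dog' -> 4
  'the' -> 5

Encoded: [3, 4, 4, 5]


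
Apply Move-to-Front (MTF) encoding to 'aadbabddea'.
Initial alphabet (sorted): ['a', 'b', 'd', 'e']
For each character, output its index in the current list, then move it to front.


MTF encoding:
'a': index 0 in ['a', 'b', 'd', 'e'] -> ['a', 'b', 'd', 'e']
'a': index 0 in ['a', 'b', 'd', 'e'] -> ['a', 'b', 'd', 'e']
'd': index 2 in ['a', 'b', 'd', 'e'] -> ['d', 'a', 'b', 'e']
'b': index 2 in ['d', 'a', 'b', 'e'] -> ['b', 'd', 'a', 'e']
'a': index 2 in ['b', 'd', 'a', 'e'] -> ['a', 'b', 'd', 'e']
'b': index 1 in ['a', 'b', 'd', 'e'] -> ['b', 'a', 'd', 'e']
'd': index 2 in ['b', 'a', 'd', 'e'] -> ['d', 'b', 'a', 'e']
'd': index 0 in ['d', 'b', 'a', 'e'] -> ['d', 'b', 'a', 'e']
'e': index 3 in ['d', 'b', 'a', 'e'] -> ['e', 'd', 'b', 'a']
'a': index 3 in ['e', 'd', 'b', 'a'] -> ['a', 'e', 'd', 'b']


Output: [0, 0, 2, 2, 2, 1, 2, 0, 3, 3]


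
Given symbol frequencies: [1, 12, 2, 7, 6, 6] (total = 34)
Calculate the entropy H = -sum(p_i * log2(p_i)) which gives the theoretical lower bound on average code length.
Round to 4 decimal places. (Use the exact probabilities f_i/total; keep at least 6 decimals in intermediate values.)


Per-symbol terms -p_i * log2(p_i) with p_i = f_i/34:
  p = 1/34 = 0.029412: log2(p) = -5.087463, -p*log2(p) = 0.149631
  p = 12/34 = 0.352941: log2(p) = -1.502500, -p*log2(p) = 0.530294
  p = 2/34 = 0.058824: log2(p) = -4.087463, -p*log2(p) = 0.240439
  p = 7/34 = 0.205882: log2(p) = -2.280108, -p*log2(p) = 0.469434
  p = 6/34 = 0.176471: log2(p) = -2.502500, -p*log2(p) = 0.441618
  p = 6/34 = 0.176471: log2(p) = -2.502500, -p*log2(p) = 0.441618
H = 0.149631 + 0.530294 + 0.240439 + 0.469434 + 0.441618 + 0.441618 = 2.273034

H = 2.273 bits/symbol


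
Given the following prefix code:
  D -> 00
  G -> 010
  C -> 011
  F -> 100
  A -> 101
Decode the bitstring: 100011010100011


Decoding step by step:
Bits 100 -> F
Bits 011 -> C
Bits 010 -> G
Bits 100 -> F
Bits 011 -> C


Decoded message: FCGFC


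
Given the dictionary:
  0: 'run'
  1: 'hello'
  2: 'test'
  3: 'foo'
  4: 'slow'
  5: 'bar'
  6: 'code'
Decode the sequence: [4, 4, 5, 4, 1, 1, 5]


Look up each index in the dictionary:
  4 -> 'slow'
  4 -> 'slow'
  5 -> 'bar'
  4 -> 'slow'
  1 -> 'hello'
  1 -> 'hello'
  5 -> 'bar'

Decoded: "slow slow bar slow hello hello bar"


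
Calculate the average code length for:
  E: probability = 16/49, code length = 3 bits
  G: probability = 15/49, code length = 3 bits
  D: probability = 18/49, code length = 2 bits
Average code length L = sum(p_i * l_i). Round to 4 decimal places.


Weighted contributions p_i * l_i:
  E: (16/49) * 3 = 48/49
  G: (15/49) * 3 = 45/49
  D: (18/49) * 2 = 36/49
Sum = (48 + 45 + 36)/49 = 129/49

L = 129/49 = 2.6327 bits/symbol


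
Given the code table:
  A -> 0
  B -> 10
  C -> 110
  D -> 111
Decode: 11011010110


Decoding:
110 -> C
110 -> C
10 -> B
110 -> C


Result: CCBC


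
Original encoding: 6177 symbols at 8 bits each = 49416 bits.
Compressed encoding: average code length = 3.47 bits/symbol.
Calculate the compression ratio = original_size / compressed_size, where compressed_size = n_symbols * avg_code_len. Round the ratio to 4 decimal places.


original_size = n_symbols * orig_bits = 6177 * 8 = 49416 bits
compressed_size = n_symbols * avg_code_len = 6177 * 3.47 = 21434.19 bits
ratio = original_size / compressed_size = 49416 / 21434.19 = 2.3055

Compression ratio = 2.3055


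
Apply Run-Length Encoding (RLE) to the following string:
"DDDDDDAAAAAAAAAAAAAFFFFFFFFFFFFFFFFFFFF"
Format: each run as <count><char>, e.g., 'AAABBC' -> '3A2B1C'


Scanning runs left to right:
  i=0: run of 'D' x 6 -> '6D'
  i=6: run of 'A' x 13 -> '13A'
  i=19: run of 'F' x 20 -> '20F'

RLE = 6D13A20F


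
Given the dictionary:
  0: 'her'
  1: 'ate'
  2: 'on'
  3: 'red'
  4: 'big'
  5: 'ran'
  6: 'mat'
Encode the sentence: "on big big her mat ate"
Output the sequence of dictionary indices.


Look up each word in the dictionary:
  'on' -> 2
  'big' -> 4
  'big' -> 4
  'her' -> 0
  'mat' -> 6
  'ate' -> 1

Encoded: [2, 4, 4, 0, 6, 1]


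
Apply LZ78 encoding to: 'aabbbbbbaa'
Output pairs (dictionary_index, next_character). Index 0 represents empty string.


LZ78 encoding steps:
Dictionary: {0: ''}
Step 1: w='' (idx 0), next='a' -> output (0, 'a'), add 'a' as idx 1
Step 2: w='a' (idx 1), next='b' -> output (1, 'b'), add 'ab' as idx 2
Step 3: w='' (idx 0), next='b' -> output (0, 'b'), add 'b' as idx 3
Step 4: w='b' (idx 3), next='b' -> output (3, 'b'), add 'bb' as idx 4
Step 5: w='bb' (idx 4), next='a' -> output (4, 'a'), add 'bba' as idx 5
Step 6: w='a' (idx 1), end of input -> output (1, '')


Encoded: [(0, 'a'), (1, 'b'), (0, 'b'), (3, 'b'), (4, 'a'), (1, '')]


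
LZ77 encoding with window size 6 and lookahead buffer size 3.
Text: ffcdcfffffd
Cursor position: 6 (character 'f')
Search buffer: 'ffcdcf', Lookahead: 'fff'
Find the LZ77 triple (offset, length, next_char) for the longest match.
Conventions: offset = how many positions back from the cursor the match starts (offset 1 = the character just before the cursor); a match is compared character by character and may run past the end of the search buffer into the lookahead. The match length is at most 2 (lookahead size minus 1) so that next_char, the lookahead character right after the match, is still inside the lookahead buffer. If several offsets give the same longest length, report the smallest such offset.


Try each offset into the search buffer:
  offset=1 (pos 5, char 'f'): match length 2
  offset=2 (pos 4, char 'c'): match length 0
  offset=3 (pos 3, char 'd'): match length 0
  offset=4 (pos 2, char 'c'): match length 0
  offset=5 (pos 1, char 'f'): match length 1
  offset=6 (pos 0, char 'f'): match length 2
Longest match has length 2, found at offsets 1, 6; take the smallest, offset 1.
next_char = character at position 6 + 2 = 8 -> 'f'

Best match: offset=1, length=2 (matching 'ff' starting at position 5)
LZ77 triple: (1, 2, 'f')


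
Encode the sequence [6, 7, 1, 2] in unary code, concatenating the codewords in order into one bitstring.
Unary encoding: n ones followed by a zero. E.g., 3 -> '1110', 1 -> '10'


Encode each number as n ones followed by a terminating 0:
  6 -> 1111110 (7 bits)
  7 -> 11111110 (8 bits)
  1 -> 10 (2 bits)
  2 -> 110 (3 bits)
Total length = 7 + 8 + 2 + 3 = 20 bits.

Unary([6, 7, 1, 2]) = 11111101111111010110 (20 bits)


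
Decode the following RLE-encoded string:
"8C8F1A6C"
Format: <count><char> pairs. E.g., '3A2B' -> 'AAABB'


Expanding each <count><char> pair:
  8C -> 'CCCCCCCC'
  8F -> 'FFFFFFFF'
  1A -> 'A'
  6C -> 'CCCCCC'

Decoded = CCCCCCCCFFFFFFFFACCCCCC


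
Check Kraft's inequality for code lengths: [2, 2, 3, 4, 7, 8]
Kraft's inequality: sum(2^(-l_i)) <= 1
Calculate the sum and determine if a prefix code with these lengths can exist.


Sum = 2^(-2) + 2^(-2) + 2^(-3) + 2^(-4) + 2^(-7) + 2^(-8)
    = 0.25 + 0.25 + 0.125 + 0.0625 + 0.0078125 + 0.00390625
    = 179/256 = 0.69921875
Since 0.69921875 <= 1, Kraft's inequality IS satisfied.
A prefix code with these lengths CAN exist.

Kraft sum = 0.69921875. Satisfied.


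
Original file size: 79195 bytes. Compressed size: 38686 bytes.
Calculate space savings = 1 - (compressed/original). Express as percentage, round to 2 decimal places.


ratio = compressed/original = 38686/79195 = 0.48849
savings = 1 - ratio = 1 - 0.48849 = 0.51151
as a percentage: 0.51151 * 100 = 51.15%

Space savings = 1 - 38686/79195 = 51.15%


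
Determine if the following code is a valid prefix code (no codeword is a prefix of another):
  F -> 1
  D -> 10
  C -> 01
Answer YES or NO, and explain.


Checking each pair (does one codeword prefix another?):
  F='1' vs D='10': prefix -- VIOLATION

NO -- this is NOT a valid prefix code. F (1) is a prefix of D (10).


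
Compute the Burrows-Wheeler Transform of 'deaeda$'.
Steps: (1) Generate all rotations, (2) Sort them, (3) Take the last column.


Rotations (sorted):
  0: $deaeda -> last char: a
  1: a$deaed -> last char: d
  2: aeda$de -> last char: e
  3: da$deae -> last char: e
  4: deaeda$ -> last char: $
  5: eaeda$d -> last char: d
  6: eda$dea -> last char: a


BWT = adee$da
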